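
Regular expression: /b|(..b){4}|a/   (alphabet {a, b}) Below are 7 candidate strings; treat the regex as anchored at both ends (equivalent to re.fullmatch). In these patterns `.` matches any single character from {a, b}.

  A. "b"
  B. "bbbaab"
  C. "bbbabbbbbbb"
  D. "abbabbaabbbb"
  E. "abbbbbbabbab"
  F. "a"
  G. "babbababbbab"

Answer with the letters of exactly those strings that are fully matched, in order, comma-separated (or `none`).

A, D, E, F, G

A. "b" → match
B. "bbbaab" → no match
C. "bbbabbbbbbb" → no match
D. "abbabbaabbbb" → match
E. "abbbbbbabbab" → match
F. "a" → match
G. "babbababbbab" → match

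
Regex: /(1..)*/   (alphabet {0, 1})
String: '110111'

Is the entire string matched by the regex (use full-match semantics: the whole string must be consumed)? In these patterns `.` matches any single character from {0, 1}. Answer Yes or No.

Yes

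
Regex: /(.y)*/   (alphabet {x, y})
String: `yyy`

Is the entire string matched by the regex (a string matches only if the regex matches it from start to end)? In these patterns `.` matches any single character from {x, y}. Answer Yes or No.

No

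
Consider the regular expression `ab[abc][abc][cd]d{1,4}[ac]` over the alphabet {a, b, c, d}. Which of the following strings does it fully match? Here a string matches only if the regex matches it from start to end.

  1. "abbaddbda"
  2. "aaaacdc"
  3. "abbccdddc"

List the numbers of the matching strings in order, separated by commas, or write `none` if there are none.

1 → no match
2 → no match — must start with "ab"
3 → match

3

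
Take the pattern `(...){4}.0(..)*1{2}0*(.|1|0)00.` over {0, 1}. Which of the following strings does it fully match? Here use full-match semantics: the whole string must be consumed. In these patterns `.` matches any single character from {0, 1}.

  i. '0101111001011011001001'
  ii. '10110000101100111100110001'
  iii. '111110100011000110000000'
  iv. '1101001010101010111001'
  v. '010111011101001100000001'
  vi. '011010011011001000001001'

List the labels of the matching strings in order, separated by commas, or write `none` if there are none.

i, ii, iv, v

i → match
ii → match
iii → no match
iv → match
v → match
vi → no match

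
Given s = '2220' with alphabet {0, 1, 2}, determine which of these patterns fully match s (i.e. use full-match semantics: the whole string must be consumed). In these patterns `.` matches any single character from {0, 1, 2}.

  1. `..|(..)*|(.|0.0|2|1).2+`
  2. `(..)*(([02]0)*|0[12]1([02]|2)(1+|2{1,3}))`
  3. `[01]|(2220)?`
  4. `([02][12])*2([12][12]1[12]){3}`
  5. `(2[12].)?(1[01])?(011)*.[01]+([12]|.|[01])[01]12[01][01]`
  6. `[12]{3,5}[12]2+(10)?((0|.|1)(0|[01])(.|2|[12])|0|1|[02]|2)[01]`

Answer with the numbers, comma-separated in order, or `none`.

1, 2, 3

1 → match
2 → match
3 → match
4 → no match
5 → no match
6 → no match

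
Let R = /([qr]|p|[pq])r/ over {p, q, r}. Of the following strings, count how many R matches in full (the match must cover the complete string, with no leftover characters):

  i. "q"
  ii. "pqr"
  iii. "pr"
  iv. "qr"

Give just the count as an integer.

2

i → no match — must end with "r"
ii → no match
iii → match
iv → match
Total matched: 2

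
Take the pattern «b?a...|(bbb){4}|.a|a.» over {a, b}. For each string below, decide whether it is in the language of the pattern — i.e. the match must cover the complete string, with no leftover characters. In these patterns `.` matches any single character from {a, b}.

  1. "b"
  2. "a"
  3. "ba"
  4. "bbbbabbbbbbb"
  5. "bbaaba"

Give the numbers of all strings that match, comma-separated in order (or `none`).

1. "b" → no match
2. "a" → no match
3. "ba" → match
4. "bbbbabbbbbbb" → no match
5. "bbaaba" → no match

3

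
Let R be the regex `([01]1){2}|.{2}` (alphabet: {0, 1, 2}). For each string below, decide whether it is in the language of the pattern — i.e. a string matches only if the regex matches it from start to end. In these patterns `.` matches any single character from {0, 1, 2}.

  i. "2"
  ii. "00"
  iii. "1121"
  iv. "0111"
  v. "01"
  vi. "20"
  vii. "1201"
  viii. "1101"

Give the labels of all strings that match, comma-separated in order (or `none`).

ii, iv, v, vi, viii

i. "2" → no match
ii. "00" → match
iii. "1121" → no match
iv. "0111" → match
v. "01" → match
vi. "20" → match
vii. "1201" → no match
viii. "1101" → match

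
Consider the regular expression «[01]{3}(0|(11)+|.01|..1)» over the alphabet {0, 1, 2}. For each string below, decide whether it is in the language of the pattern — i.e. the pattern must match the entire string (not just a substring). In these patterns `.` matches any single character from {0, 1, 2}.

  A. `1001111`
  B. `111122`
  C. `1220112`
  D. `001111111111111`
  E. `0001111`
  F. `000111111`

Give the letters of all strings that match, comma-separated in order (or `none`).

A, D, E, F

A. `1001111` → match
B. `111122` → no match
C. `1220112` → no match
D → match
E. `0001111` → match
F. `000111111` → match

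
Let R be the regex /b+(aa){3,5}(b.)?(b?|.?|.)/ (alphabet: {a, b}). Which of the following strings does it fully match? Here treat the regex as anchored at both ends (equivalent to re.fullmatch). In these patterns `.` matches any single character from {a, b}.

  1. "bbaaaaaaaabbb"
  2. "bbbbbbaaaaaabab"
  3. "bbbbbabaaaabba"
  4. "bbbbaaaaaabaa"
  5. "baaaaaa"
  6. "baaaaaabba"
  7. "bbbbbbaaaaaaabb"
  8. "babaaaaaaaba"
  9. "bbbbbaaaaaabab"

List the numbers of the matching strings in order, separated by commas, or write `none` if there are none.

1 → match
2 → match
3 → no match
4 → match
5 → match
6 → match
7 → no match
8 → no match
9 → match

1, 2, 4, 5, 6, 9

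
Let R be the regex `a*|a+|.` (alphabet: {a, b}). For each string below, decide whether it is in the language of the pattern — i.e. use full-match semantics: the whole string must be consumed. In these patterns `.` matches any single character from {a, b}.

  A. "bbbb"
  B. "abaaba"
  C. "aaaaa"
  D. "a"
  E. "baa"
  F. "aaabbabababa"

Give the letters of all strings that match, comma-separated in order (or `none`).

A → no match
B → no match
C → match
D → match
E → no match
F → no match

C, D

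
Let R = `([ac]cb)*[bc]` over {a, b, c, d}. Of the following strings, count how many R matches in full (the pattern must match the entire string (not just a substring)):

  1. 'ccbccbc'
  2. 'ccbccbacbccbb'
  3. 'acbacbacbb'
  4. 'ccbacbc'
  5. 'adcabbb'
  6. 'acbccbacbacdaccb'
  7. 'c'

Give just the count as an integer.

5

1. 'ccbccbc' → match
2 → match
3. 'acbacbacbb' → match
4. 'ccbacbc' → match
5. 'adcabbb' → no match
6 → no match
7. 'c' → match
Total matched: 5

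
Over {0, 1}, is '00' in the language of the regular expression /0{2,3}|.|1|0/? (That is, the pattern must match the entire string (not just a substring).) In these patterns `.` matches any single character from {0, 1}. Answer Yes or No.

Yes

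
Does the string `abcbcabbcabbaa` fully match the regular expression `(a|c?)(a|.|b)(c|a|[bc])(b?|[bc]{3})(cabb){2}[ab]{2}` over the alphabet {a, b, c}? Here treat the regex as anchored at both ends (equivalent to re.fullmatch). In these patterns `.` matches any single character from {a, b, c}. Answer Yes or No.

Yes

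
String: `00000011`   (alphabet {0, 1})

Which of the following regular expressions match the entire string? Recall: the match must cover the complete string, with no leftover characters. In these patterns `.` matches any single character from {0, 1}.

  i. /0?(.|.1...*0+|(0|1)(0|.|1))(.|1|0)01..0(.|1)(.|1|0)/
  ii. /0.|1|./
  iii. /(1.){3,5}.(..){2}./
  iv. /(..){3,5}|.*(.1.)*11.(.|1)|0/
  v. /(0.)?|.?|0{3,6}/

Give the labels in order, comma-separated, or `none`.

iv

i → no match
ii → no match
iii → no match — must start with `1`
iv → match
v → no match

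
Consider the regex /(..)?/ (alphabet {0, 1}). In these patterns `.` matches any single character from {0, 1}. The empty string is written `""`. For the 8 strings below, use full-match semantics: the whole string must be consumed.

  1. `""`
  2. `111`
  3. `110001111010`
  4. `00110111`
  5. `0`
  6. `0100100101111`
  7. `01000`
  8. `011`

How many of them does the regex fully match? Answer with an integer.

1

1. `""` → match
2. `111` → no match
3. `110001111010` → no match
4. `00110111` → no match
5. `0` → no match
6 → no match
7. `01000` → no match
8. `011` → no match
Total matched: 1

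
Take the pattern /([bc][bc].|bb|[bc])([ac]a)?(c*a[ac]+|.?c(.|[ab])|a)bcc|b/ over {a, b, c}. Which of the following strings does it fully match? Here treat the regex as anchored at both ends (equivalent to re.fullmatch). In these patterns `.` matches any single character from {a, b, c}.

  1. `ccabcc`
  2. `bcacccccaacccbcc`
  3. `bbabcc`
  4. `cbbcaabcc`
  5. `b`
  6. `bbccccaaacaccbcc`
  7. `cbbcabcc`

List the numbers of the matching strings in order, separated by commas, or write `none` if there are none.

1 → match
2 → match
3 → match
4 → match
5 → match
6 → match
7 → match

1, 2, 3, 4, 5, 6, 7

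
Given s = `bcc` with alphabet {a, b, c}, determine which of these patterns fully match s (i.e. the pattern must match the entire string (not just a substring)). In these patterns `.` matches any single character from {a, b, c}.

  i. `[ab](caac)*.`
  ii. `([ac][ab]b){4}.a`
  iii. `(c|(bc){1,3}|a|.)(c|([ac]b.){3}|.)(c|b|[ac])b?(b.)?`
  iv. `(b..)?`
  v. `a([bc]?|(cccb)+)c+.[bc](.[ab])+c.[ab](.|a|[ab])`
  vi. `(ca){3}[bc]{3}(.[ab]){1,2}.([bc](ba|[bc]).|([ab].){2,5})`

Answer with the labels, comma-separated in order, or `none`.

i → no match
ii → no match — must end with `a`
iii → match
iv → match
v → no match — must start with `a`
vi → no match — must start with `ca`

iii, iv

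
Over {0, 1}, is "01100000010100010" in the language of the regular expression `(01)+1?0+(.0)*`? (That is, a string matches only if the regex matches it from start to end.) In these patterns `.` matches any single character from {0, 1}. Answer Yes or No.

Yes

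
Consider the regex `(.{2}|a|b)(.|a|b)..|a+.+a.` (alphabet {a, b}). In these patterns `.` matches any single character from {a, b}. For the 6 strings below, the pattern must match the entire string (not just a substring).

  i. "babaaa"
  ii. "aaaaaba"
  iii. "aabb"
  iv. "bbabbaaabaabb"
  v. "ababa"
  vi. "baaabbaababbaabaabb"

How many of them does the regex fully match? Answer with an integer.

2

i → no match
ii → no match
iii → match
iv → no match
v → match
vi → no match
Total matched: 2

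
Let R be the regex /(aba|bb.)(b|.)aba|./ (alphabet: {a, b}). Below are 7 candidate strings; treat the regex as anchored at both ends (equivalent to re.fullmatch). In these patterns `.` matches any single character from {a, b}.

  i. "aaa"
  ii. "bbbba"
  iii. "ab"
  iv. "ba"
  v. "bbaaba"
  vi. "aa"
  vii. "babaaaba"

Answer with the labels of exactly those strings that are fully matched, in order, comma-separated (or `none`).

i → no match
ii → no match
iii → no match
iv → no match
v → no match
vi → no match
vii → no match

none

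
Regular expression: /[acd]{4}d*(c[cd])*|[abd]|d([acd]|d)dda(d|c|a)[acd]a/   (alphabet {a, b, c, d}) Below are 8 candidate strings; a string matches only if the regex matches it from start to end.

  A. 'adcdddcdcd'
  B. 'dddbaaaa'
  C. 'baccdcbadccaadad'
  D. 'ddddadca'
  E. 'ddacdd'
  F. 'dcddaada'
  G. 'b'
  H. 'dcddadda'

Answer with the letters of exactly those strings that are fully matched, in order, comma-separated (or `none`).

A → match
B → no match
C → no match
D → match
E → match
F → match
G → match
H → match

A, D, E, F, G, H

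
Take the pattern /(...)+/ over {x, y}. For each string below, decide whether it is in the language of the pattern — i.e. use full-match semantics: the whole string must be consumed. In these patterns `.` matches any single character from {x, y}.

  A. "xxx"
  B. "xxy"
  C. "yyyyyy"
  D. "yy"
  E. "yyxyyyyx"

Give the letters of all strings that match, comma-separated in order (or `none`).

A, B, C

A. "xxx" → match
B. "xxy" → match
C. "yyyyyy" → match
D. "yy" → no match
E. "yyxyyyyx" → no match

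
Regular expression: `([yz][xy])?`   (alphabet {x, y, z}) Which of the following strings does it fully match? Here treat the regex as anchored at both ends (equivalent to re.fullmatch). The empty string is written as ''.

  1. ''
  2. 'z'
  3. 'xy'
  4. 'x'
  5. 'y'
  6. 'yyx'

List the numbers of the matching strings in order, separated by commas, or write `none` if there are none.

1. '' → match
2. 'z' → no match
3. 'xy' → no match
4. 'x' → no match
5. 'y' → no match
6. 'yyx' → no match

1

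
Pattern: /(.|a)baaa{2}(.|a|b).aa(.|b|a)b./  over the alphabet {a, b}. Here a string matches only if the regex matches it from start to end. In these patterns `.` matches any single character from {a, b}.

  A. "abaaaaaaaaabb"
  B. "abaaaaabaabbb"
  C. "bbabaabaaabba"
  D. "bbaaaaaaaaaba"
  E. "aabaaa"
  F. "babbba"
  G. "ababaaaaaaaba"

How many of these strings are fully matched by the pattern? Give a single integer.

3

A → match
B → match
C → no match
D → match
E → no match
F → no match
G → no match
Total matched: 3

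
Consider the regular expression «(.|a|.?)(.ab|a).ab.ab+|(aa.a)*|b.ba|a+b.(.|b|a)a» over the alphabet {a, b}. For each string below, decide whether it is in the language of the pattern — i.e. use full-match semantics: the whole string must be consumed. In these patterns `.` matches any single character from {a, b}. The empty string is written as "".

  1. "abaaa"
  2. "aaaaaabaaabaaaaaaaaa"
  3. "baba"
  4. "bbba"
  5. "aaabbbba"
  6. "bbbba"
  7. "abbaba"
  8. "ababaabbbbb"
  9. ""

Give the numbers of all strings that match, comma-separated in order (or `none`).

1, 2, 3, 4, 8, 9

1 → match
2 → match
3 → match
4 → match
5 → no match
6 → no match
7 → no match
8 → match
9 → match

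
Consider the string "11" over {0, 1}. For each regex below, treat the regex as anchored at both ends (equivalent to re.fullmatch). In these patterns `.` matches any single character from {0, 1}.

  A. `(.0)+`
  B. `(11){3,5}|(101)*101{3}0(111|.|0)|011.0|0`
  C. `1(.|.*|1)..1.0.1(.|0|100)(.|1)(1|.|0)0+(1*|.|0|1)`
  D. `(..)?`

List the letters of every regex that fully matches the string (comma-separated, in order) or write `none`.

A → no match — must end with "0"
B → no match
C → no match
D → match

D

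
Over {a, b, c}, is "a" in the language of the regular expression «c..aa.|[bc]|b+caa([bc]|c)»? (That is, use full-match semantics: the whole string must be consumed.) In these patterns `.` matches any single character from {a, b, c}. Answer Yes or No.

No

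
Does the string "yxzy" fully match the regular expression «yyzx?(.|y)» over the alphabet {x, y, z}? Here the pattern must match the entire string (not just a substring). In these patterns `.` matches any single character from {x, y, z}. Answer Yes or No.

Every match must start with "yyz", but "yxzy" does not.

No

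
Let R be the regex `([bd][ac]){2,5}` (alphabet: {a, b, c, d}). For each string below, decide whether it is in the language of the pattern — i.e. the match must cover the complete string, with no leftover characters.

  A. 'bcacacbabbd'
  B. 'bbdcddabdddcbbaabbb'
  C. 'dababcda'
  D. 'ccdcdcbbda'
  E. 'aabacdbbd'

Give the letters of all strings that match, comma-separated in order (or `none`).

C

A → no match
B → no match
C → match
D → no match
E → no match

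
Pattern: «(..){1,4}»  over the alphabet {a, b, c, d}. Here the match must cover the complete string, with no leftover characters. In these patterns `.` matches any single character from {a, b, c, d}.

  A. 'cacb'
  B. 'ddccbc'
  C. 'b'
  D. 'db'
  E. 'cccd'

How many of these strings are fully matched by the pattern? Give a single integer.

A → match
B → match
C → no match
D → match
E → match
Total matched: 4

4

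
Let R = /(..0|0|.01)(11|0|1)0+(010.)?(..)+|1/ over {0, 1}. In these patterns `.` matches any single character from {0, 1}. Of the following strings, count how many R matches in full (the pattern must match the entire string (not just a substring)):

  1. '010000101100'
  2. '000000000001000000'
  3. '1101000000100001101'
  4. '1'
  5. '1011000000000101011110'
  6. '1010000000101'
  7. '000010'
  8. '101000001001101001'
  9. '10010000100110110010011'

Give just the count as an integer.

9

1. '010000101100' → match
2 → match
3 → match
4. '1' → match
5 → match
6 → match
7. '000010' → match
8 → match
9 → match
Total matched: 9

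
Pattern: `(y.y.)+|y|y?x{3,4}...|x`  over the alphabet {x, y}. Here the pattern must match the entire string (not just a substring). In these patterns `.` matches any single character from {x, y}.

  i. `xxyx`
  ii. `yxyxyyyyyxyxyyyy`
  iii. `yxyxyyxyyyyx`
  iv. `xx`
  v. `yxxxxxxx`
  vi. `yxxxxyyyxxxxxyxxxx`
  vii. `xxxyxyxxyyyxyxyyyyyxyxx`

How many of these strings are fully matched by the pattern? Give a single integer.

i. `xxyx` → no match
ii → match
iii. `yxyxyyxyyyyx` → no match
iv. `xx` → no match
v. `yxxxxxxx` → match
vi → no match
vii → no match
Total matched: 2

2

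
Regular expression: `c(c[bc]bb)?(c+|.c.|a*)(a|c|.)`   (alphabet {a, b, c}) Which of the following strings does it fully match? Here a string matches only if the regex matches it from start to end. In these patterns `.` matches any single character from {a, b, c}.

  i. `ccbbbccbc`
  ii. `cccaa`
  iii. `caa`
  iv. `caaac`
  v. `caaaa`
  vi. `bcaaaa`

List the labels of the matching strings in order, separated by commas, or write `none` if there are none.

i, ii, iii, iv, v

i → match
ii → match
iii → match
iv → match
v → match
vi → no match — must start with `c`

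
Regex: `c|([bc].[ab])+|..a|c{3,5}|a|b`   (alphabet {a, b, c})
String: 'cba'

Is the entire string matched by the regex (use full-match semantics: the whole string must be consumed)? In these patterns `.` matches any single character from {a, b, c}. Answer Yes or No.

Yes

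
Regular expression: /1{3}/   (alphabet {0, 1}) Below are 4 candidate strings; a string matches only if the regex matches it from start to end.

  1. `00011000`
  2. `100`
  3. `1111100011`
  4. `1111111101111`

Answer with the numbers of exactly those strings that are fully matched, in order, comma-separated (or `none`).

1. `00011000` → no match — must start with `1`
2. `100` → no match — must end with `1`
3. `1111100011` → no match
4 → no match

none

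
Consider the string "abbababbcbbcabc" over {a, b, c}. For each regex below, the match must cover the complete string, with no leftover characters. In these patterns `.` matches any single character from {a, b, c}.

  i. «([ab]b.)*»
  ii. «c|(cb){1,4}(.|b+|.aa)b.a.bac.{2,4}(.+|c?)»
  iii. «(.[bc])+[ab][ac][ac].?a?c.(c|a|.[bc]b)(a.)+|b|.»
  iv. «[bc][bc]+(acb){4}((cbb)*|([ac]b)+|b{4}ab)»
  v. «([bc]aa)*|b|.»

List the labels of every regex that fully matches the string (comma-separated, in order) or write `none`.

i

i → match
ii → no match
iii → no match
iv → no match
v → no match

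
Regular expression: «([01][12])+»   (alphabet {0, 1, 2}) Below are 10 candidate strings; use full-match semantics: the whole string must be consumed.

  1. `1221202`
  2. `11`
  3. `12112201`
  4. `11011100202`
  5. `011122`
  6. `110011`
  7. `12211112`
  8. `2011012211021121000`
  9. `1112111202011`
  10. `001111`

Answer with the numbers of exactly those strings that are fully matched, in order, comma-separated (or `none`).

2

1 → no match
2 → match
3 → no match
4 → no match
5 → no match
6 → no match
7 → no match
8 → no match
9 → no match
10 → no match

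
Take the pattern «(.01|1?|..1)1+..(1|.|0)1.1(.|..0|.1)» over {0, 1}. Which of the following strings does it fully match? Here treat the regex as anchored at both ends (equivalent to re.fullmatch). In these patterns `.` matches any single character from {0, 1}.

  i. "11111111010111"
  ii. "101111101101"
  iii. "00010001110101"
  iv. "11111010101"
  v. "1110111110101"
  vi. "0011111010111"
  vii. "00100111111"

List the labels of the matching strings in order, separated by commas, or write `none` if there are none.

i, iv, vi

i → match
ii → no match
iii → no match
iv → match
v → no match
vi → match
vii → no match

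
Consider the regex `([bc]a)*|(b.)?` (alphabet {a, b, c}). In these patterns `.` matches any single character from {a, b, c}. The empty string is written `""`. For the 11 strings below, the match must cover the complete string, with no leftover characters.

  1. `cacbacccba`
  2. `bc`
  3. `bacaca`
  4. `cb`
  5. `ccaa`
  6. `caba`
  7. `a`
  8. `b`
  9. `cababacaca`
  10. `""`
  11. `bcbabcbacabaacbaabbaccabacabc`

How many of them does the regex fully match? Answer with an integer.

5

1. `cacbacccba` → no match
2. `bc` → match
3. `bacaca` → match
4. `cb` → no match
5. `ccaa` → no match
6. `caba` → match
7. `a` → no match
8. `b` → no match
9. `cababacaca` → match
10. `""` → match
11 → no match
Total matched: 5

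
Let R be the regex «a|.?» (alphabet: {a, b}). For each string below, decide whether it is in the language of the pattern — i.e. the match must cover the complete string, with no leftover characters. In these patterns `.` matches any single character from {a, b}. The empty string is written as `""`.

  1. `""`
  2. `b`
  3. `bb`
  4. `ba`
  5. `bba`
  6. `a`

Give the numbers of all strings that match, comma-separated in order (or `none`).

1, 2, 6

1 → match
2 → match
3 → no match
4 → no match
5 → no match
6 → match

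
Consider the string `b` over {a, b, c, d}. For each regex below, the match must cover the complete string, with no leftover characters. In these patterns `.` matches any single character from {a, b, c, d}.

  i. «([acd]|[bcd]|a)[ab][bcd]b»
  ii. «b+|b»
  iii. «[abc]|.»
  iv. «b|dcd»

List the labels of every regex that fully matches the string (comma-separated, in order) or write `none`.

i → no match
ii → match
iii → match
iv → match

ii, iii, iv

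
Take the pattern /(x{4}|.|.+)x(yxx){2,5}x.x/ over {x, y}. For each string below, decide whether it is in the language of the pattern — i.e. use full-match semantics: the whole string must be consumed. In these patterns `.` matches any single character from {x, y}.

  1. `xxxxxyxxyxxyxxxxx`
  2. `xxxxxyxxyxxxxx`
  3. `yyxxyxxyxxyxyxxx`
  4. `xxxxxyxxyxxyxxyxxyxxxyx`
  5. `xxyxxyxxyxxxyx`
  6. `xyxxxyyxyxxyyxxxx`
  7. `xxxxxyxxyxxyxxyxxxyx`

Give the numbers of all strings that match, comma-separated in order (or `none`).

1 → match
2 → match
3 → no match
4 → match
5 → match
6 → no match
7 → match

1, 2, 4, 5, 7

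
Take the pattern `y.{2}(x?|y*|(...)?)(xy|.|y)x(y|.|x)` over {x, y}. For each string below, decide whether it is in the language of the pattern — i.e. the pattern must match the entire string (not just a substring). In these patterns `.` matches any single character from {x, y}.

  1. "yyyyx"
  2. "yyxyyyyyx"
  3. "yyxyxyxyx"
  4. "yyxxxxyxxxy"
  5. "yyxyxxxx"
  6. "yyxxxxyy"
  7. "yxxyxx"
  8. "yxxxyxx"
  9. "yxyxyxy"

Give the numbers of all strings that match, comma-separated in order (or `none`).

7, 8, 9

1 → no match
2 → no match
3 → no match
4 → no match
5 → no match
6 → no match
7 → match
8 → match
9 → match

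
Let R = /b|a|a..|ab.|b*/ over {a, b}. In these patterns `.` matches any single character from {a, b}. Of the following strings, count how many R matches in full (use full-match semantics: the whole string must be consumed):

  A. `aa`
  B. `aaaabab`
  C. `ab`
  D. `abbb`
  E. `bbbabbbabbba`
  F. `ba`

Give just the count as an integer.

0

A. `aa` → no match
B. `aaaabab` → no match
C. `ab` → no match
D. `abbb` → no match
E. `bbbabbbabbba` → no match
F. `ba` → no match
Total matched: 0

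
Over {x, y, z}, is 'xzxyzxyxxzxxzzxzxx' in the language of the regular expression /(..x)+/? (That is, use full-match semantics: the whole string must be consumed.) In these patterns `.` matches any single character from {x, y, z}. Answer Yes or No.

Yes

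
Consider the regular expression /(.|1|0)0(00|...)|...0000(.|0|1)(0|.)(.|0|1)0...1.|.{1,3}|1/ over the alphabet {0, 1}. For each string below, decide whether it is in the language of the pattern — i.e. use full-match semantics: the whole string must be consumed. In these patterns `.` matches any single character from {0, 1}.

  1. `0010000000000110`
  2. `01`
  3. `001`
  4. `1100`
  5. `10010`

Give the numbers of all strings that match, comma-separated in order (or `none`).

1, 2, 3, 5

1 → match
2 → match
3 → match
4 → no match
5 → match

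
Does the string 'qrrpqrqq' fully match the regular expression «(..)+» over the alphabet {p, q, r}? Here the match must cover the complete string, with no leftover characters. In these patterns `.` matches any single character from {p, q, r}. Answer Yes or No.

Yes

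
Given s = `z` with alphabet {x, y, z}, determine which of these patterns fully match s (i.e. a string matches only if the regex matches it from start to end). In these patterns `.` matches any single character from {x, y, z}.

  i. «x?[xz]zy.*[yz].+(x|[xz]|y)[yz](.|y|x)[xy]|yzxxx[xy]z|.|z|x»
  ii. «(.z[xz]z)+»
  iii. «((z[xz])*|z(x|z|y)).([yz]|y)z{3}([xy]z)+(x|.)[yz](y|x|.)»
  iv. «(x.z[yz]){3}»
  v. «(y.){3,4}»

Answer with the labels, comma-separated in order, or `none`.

i → match
ii → no match
iii → no match
iv → no match — must start with `x`
v → no match — must start with `y`

i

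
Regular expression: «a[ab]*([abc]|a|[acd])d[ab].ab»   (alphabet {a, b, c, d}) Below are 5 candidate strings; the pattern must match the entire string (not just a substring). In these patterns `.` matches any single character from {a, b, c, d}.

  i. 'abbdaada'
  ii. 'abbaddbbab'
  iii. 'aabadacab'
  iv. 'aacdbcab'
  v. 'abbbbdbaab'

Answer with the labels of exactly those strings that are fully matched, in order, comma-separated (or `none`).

ii, iii, iv, v

i → no match — must end with 'ab'
ii → match
iii → match
iv → match
v → match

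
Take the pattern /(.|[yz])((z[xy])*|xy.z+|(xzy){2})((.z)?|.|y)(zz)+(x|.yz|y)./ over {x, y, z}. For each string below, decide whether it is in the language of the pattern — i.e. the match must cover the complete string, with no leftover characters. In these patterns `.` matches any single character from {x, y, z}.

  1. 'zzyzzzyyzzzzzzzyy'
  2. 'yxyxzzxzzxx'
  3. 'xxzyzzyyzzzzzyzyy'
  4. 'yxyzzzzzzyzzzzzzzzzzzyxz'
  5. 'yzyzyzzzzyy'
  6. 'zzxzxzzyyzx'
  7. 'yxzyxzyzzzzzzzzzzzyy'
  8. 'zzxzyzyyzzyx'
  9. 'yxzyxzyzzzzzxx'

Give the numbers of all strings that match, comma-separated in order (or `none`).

1 → no match
2 → match
3 → no match
4 → no match
5 → match
6 → match
7 → match
8 → match
9 → match

2, 5, 6, 7, 8, 9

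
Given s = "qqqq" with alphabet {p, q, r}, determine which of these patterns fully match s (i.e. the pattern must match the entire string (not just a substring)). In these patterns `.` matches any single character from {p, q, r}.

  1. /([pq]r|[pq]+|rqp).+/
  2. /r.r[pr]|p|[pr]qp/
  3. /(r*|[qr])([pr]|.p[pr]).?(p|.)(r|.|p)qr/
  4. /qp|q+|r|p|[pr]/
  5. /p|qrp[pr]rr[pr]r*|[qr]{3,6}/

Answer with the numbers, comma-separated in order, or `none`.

1, 4, 5

1 → match
2 → no match
3 → no match — must end with "qr"
4 → match
5 → match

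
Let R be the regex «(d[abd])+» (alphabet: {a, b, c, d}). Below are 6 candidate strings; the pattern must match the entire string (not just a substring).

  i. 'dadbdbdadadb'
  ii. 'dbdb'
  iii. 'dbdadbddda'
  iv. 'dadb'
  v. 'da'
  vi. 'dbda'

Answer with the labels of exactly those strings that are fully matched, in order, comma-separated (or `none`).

i, ii, iii, iv, v, vi

i. 'dadbdbdadadb' → match
ii. 'dbdb' → match
iii. 'dbdadbddda' → match
iv. 'dadb' → match
v. 'da' → match
vi. 'dbda' → match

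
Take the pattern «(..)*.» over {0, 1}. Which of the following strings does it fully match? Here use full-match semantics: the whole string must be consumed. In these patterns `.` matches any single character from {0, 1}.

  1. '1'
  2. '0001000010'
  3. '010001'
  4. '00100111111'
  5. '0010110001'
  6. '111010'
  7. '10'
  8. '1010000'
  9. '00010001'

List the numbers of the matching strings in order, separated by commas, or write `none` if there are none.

1, 4, 8

1 → match
2 → no match
3 → no match
4 → match
5 → no match
6 → no match
7 → no match
8 → match
9 → no match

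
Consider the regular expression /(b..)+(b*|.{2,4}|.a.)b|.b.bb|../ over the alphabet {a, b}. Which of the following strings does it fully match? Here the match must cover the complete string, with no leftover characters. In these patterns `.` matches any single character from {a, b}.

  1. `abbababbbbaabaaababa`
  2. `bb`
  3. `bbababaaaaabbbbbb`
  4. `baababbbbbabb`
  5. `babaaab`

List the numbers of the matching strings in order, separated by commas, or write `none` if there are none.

2, 4, 5

1 → no match
2 → match
3 → no match
4 → match
5 → match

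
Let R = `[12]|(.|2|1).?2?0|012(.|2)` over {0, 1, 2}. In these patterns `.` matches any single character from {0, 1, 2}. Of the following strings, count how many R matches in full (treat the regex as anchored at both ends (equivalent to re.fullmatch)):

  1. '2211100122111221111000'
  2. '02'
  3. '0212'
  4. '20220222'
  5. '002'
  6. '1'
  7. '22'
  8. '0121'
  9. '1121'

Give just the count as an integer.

1 → no match
2 → no match
3 → no match
4 → no match
5 → no match
6 → match
7 → no match
8 → match
9 → no match
Total matched: 2

2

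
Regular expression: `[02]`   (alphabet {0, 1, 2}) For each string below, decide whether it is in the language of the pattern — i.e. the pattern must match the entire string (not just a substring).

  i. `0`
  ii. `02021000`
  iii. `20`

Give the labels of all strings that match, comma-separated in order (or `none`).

i → match
ii → no match
iii → no match

i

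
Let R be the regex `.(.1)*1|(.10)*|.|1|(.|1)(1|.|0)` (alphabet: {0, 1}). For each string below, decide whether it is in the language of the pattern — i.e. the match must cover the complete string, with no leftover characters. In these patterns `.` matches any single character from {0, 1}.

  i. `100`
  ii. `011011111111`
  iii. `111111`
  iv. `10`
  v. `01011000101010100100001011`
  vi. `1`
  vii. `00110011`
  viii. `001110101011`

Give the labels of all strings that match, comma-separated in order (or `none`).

ii, iii, iv, vi, viii

i → no match
ii → match
iii → match
iv → match
v → no match
vi → match
vii → no match
viii → match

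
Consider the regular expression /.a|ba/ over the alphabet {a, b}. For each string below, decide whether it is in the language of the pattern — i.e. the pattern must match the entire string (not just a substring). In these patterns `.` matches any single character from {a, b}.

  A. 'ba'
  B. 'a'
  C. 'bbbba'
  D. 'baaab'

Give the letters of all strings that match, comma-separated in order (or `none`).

A. 'ba' → match
B. 'a' → no match
C. 'bbbba' → no match
D. 'baaab' → no match

A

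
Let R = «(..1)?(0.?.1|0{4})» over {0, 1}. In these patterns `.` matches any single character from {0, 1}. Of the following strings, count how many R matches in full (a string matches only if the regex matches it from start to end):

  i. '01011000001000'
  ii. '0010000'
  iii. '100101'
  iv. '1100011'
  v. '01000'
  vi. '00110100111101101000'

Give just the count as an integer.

1

i → no match
ii. '0010000' → match
iii. '100101' → no match
iv. '1100011' → no match
v. '01000' → no match
vi → no match
Total matched: 1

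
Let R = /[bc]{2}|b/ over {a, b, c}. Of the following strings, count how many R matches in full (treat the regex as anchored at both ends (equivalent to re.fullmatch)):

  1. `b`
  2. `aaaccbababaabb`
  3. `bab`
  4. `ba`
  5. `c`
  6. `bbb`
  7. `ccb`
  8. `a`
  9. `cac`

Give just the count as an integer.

1 → match
2 → no match
3 → no match
4 → no match
5 → no match
6 → no match
7 → no match
8 → no match
9 → no match
Total matched: 1

1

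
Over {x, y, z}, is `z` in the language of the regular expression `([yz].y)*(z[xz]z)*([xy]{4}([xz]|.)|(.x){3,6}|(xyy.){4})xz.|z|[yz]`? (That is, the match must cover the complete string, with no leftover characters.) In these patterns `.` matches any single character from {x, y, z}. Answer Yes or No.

Yes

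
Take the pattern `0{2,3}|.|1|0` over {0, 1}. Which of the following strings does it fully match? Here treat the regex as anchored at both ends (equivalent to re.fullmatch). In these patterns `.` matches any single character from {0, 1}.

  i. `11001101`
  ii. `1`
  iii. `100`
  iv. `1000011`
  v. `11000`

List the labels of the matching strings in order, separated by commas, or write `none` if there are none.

i → no match
ii → match
iii → no match
iv → no match
v → no match

ii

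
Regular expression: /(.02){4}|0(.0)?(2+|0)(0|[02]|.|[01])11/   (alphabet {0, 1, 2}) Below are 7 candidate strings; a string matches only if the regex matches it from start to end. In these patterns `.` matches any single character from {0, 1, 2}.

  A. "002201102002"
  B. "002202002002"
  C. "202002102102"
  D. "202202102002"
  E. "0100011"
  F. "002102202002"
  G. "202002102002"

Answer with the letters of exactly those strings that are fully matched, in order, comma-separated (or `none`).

B, C, D, E, F, G

A → no match
B → match
C → match
D → match
E → match
F → match
G → match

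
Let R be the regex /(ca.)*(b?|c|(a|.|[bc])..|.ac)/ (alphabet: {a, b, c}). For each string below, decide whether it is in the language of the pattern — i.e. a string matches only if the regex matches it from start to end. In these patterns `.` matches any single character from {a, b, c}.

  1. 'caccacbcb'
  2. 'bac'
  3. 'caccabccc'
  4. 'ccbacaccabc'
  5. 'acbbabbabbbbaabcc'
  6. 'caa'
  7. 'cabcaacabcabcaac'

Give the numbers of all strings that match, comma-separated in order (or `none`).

1, 2, 3, 6, 7

1. 'caccacbcb' → match
2. 'bac' → match
3. 'caccabccc' → match
4. 'ccbacaccabc' → no match
5 → no match
6. 'caa' → match
7 → match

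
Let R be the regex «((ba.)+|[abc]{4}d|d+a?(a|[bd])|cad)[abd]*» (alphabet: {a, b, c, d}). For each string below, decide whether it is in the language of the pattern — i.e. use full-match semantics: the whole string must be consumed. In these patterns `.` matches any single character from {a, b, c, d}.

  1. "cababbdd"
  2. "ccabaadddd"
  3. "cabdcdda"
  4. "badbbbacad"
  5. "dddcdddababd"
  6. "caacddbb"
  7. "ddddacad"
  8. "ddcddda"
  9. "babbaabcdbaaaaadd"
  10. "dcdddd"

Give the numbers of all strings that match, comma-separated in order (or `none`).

1 → no match
2 → no match
3 → no match
4 → no match
5 → no match
6 → match
7 → no match
8 → no match
9 → no match
10 → no match

6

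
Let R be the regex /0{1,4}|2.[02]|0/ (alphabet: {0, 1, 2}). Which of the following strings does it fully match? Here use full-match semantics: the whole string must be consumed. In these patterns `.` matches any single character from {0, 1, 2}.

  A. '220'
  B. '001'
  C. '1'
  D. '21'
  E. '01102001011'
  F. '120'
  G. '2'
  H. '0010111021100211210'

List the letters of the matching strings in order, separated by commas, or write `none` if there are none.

A → match
B → no match
C → no match
D → no match
E → no match
F → no match
G → no match
H → no match

A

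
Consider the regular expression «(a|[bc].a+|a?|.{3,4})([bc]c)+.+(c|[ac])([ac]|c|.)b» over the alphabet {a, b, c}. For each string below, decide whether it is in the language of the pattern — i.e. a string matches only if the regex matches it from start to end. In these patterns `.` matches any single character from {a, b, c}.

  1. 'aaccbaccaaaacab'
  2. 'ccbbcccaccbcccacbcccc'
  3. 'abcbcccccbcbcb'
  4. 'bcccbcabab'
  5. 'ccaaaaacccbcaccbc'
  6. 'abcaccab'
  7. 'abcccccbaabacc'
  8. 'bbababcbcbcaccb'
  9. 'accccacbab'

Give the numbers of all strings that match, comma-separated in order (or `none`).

1 → no match
2 → no match — must end with 'b'
3 → no match
4 → no match
5 → no match — must end with 'b'
6 → match
7 → no match — must end with 'b'
8 → no match
9 → no match

6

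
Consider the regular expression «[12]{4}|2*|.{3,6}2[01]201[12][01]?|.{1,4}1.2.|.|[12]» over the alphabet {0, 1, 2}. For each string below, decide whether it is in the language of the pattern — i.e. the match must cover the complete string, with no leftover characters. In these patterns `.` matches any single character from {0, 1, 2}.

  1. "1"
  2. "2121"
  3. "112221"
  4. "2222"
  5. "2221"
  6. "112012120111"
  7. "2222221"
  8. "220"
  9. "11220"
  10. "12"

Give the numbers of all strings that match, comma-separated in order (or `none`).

1 → match
2 → match
3 → no match
4 → match
5 → match
6 → match
7 → no match
8 → no match
9 → match
10 → no match

1, 2, 4, 5, 6, 9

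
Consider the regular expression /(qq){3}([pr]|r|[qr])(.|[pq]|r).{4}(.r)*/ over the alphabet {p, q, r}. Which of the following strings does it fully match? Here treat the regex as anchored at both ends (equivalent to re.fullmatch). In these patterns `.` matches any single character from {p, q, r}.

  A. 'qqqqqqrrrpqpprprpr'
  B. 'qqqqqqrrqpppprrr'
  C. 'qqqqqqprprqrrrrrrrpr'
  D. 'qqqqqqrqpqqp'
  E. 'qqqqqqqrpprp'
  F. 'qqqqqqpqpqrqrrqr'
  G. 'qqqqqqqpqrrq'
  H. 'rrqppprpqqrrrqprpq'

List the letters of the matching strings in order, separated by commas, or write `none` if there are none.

A, B, C, D, E, F, G

A → match
B → match
C → match
D → match
E → match
F → match
G → match
H → no match — must start with 'qq'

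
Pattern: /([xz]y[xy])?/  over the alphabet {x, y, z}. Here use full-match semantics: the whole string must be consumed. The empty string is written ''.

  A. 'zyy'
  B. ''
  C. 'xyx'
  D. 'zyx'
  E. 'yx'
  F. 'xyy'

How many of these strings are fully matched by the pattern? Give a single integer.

A → match
B → match
C → match
D → match
E → no match
F → match
Total matched: 5

5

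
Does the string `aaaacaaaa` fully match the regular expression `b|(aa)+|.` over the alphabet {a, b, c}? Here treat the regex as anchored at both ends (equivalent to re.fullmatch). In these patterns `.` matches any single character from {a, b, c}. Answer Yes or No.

No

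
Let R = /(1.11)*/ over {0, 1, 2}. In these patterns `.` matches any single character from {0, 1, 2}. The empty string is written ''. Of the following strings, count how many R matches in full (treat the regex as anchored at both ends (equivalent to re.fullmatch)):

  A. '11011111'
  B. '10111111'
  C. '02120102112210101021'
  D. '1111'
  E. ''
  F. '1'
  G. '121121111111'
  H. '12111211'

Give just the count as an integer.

A. '11011111' → no match
B. '10111111' → match
C → no match
D. '1111' → match
E. '' → match
F. '1' → no match
G. '121121111111' → no match
H. '12111211' → match
Total matched: 4

4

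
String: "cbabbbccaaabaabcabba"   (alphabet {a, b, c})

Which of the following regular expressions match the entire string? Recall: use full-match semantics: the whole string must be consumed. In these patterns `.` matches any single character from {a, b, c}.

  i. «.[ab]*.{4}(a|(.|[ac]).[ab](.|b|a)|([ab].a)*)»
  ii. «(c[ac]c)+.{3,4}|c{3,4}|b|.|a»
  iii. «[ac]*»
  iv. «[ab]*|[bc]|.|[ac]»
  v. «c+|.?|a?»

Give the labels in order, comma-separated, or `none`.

i → match
ii → no match
iii → no match
iv → no match
v → no match

i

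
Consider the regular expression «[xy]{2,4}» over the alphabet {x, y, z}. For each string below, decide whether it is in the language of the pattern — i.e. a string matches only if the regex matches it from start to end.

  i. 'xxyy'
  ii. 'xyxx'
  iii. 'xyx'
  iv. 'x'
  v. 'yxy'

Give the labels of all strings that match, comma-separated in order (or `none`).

i, ii, iii, v

i. 'xxyy' → match
ii. 'xyxx' → match
iii. 'xyx' → match
iv. 'x' → no match
v. 'yxy' → match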